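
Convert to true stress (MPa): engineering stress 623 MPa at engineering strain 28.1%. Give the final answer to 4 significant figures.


sigma_true = sigma_eng * (1 + epsilon_eng)
sigma_true = 623 * (1 + 0.281)
sigma_true = 798.1 MPa


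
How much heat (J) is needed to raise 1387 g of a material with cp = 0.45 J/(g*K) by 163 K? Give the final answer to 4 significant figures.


Q = m * cp * dT
Q = 1387 * 0.45 * 163
Q = 101700 J


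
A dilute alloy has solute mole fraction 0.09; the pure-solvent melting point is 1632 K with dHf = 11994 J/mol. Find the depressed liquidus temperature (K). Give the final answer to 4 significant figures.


dT = R*Tm^2*x / dHf
dT = 8.314 * 1632^2 * 0.09 / 11994
dT = 166.161 K
T_new = 1632 - 166.161 = 1466 K


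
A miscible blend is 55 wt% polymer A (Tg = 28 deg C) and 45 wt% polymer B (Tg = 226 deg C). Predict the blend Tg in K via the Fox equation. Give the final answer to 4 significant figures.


1/Tg = w1/Tg1 + w2/Tg2 (in Kelvin)
Tg1 = 301.15 K, Tg2 = 499.15 K
1/Tg = 0.55/301.15 + 0.45/499.15
Tg = 366.6 K


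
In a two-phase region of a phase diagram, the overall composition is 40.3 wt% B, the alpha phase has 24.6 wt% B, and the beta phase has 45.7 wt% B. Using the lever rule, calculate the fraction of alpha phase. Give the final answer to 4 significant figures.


f_alpha = (C_beta - C0) / (C_beta - C_alpha)
f_alpha = (45.7 - 40.3) / (45.7 - 24.6)
f_alpha = 0.2559


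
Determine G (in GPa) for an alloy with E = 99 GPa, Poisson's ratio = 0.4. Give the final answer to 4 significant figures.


G = E / (2*(1+nu))
G = 99 / (2*(1+0.4))
G = 35.36 GPa


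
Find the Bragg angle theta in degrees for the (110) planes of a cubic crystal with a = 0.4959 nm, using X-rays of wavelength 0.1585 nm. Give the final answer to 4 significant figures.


d = a / sqrt(h^2+k^2+l^2)
d = 0.4959 / sqrt(2) = 0.350654 nm
lambda = 2*d*sin(theta)  =>  sin(theta) = lambda / (2*d)
sin(theta) = 0.1585 / (2 * 0.350654) = 0.226006
theta = 13.06 deg


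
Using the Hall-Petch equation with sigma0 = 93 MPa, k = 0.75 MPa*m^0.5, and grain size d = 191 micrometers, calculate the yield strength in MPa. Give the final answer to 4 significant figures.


sigma_y = sigma0 + k / sqrt(d)
d = 191 um = 1.91e-04 m
sigma_y = 93 + 0.75 / sqrt(1.91e-04)
sigma_y = 147.3 MPa


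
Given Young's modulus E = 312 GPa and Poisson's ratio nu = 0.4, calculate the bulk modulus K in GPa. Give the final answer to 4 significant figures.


K = E / (3*(1-2*nu))
K = 312 / (3*(1-2*0.4))
K = 520 GPa


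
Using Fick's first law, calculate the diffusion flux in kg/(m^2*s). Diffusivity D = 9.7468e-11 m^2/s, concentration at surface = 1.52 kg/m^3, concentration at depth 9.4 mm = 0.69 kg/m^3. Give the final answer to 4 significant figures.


J = -D * (dC/dx) = D * (C1 - C2) / dx
J = 9.7468e-11 * (1.52 - 0.69) / 9.4e-03
J = 8.606e-09 kg/(m^2*s)


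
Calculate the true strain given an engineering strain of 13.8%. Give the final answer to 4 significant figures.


epsilon_true = ln(1 + epsilon_eng)
epsilon_true = ln(1 + 0.138)
epsilon_true = 0.1293


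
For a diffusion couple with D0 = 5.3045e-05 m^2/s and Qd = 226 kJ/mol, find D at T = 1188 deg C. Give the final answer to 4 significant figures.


D = D0 * exp(-Qd / (R*T))
T = 1461.15 K
D = 5.3045e-05 * exp(-226e3 / (8.314 * 1461.15))
D = 4.417e-13 m^2/s


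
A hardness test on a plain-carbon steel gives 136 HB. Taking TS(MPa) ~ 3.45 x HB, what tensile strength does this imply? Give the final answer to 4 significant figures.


TS (MPa) = 3.45 * HB
TS = 3.45 * 136
TS = 469.2 MPa


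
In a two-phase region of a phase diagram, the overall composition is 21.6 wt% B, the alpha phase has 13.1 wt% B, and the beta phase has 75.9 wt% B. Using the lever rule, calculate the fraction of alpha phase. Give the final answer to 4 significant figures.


f_alpha = (C_beta - C0) / (C_beta - C_alpha)
f_alpha = (75.9 - 21.6) / (75.9 - 13.1)
f_alpha = 0.8646


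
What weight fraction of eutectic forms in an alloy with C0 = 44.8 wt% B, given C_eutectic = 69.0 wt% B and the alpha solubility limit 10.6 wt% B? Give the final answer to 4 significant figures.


f_primary = (C_e - C0) / (C_e - C_alpha_max)
f_primary = (69.0 - 44.8) / (69.0 - 10.6)
f_primary = 0.414384
f_eutectic = 1 - 0.414384 = 0.5856


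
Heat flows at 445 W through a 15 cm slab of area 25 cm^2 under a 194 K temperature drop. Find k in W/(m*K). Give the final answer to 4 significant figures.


k = Q*L / (A*dT)
L = 0.15 m, A = 2.5e-03 m^2
k = 445 * 0.15 / (2.5e-03 * 194)
k = 137.6 W/(m*K)


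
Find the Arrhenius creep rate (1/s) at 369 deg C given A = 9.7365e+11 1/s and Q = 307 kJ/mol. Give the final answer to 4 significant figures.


rate = A * exp(-Q / (R*T))
T = 369 + 273.15 = 642.15 K
rate = 9.7365e+11 * exp(-307e3 / (8.314 * 642.15))
rate = 1.035e-13 1/s


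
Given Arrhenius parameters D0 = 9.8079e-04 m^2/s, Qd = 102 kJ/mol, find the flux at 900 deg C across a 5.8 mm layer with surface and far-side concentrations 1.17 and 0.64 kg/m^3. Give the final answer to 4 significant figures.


Step 1: D = D0 * exp(-Qd/(R*T))
T = 900 + 273.15 = 1173.15 K
D = 9.8079e-04 * exp(-102e3 / (8.314 * 1173.15)) = 2.81741e-08 m^2/s
Step 2: J = D * (C1 - C2) / dx
J = 2.81741e-08 * (1.17 - 0.64) / 5.8e-03
J = 2.575e-06 kg/(m^2*s)


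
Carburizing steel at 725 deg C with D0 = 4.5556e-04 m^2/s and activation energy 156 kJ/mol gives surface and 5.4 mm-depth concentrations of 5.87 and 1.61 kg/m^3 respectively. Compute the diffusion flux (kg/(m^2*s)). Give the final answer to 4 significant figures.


Step 1: D = D0 * exp(-Qd/(R*T))
T = 725 + 273.15 = 998.15 K
D = 4.5556e-04 * exp(-156e3 / (8.314 * 998.15)) = 3.1228e-12 m^2/s
Step 2: J = D * (C1 - C2) / dx
J = 3.1228e-12 * (5.87 - 1.61) / 5.4e-03
J = 2.464e-09 kg/(m^2*s)


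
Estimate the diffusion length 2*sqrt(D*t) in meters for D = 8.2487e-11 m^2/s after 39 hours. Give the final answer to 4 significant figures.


t = 39 hr = 140400 s
Diffusion length = 2*sqrt(D*t)
= 2*sqrt(8.2487e-11 * 140400)
= 6.806e-03 m


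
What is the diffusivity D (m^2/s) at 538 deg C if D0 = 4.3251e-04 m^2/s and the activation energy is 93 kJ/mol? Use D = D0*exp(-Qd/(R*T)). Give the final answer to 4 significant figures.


D = D0 * exp(-Qd / (R*T))
T = 811.15 K
D = 4.3251e-04 * exp(-93e3 / (8.314 * 811.15))
D = 4.436e-10 m^2/s


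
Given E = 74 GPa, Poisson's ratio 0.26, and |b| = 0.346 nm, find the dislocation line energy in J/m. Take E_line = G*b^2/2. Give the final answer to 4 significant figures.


Step 1: G = E / (2*(1+nu))
G = 74 / (2*(1+0.26)) = 29.3651 GPa = 2.93651e+10 Pa
Step 2: E_line = G*b^2/2
b = 0.346 nm = 3.46e-10 m
E_line = 0.5 * 2.93651e+10 * (3.46e-10)^2 = 1.758e-09 J/m


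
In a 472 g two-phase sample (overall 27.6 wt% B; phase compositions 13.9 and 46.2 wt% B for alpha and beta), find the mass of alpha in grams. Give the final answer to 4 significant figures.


f_alpha = (C_beta - C0) / (C_beta - C_alpha)
f_alpha = (46.2 - 27.6) / (46.2 - 13.9) = 0.575851
m_alpha = f_alpha * m_total = 0.575851 * 472 = 271.8 g


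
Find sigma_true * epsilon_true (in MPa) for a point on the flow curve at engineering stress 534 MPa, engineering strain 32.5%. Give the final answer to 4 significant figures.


sigma_true = sigma_eng * (1 + epsilon_eng)
sigma_true = 534 * (1 + 0.325) = 707.55 MPa
epsilon_true = ln(1 + epsilon_eng)
epsilon_true = ln(1 + 0.325) = 0.281412
sigma_true * epsilon_true = 707.55 * 0.281412 = 199.1 MPa


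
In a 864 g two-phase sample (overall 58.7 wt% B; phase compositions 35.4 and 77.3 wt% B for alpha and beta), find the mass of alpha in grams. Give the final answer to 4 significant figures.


f_alpha = (C_beta - C0) / (C_beta - C_alpha)
f_alpha = (77.3 - 58.7) / (77.3 - 35.4) = 0.443914
m_alpha = f_alpha * m_total = 0.443914 * 864 = 383.5 g


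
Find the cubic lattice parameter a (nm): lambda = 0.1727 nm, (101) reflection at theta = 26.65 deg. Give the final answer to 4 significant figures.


d = lambda / (2*sin(theta))
d = 0.1727 / (2*sin(26.65 deg))
d = 0.192514 nm
a = d * sqrt(h^2+k^2+l^2) = 0.192514 * sqrt(2)
a = 0.2723 nm


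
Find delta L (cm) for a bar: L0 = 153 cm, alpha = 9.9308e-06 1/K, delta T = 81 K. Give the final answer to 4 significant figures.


dL = L0 * alpha * dT
dL = 153 * 9.9308e-06 * 81
dL = 0.1231 cm


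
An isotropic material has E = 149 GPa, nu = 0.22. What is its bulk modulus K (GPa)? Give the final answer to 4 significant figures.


K = E / (3*(1-2*nu))
K = 149 / (3*(1-2*0.22))
K = 88.69 GPa


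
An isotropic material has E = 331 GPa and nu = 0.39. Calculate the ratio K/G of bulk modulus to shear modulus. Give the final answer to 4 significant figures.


G = E / (2*(1+nu))
G = 331 / (2*(1+0.39)) = 119.065 GPa
K = E / (3*(1-2*nu))
K = 331 / (3*(1-2*0.39)) = 501.515 GPa
K/G = 501.515 / 119.065 = 4.212


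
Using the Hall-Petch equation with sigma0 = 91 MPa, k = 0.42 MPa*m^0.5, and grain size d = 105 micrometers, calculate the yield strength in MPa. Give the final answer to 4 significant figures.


sigma_y = sigma0 + k / sqrt(d)
d = 105 um = 1.05e-04 m
sigma_y = 91 + 0.42 / sqrt(1.05e-04)
sigma_y = 132 MPa


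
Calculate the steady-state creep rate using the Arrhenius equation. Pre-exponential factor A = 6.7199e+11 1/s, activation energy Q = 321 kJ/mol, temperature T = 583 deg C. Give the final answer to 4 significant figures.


rate = A * exp(-Q / (R*T))
T = 583 + 273.15 = 856.15 K
rate = 6.7199e+11 * exp(-321e3 / (8.314 * 856.15))
rate = 1.746e-08 1/s


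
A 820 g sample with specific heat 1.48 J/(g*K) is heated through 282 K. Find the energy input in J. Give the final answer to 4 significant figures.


Q = m * cp * dT
Q = 820 * 1.48 * 282
Q = 342200 J


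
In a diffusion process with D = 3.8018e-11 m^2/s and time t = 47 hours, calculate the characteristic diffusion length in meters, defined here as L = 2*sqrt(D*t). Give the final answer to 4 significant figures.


t = 47 hr = 169200 s
Diffusion length = 2*sqrt(D*t)
= 2*sqrt(3.8018e-11 * 169200)
= 5.073e-03 m


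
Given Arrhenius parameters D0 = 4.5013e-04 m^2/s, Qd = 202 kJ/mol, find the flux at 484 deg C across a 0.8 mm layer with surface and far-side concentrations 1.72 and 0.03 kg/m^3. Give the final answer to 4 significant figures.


Step 1: D = D0 * exp(-Qd/(R*T))
T = 484 + 273.15 = 757.15 K
D = 4.5013e-04 * exp(-202e3 / (8.314 * 757.15)) = 5.21385e-18 m^2/s
Step 2: J = D * (C1 - C2) / dx
J = 5.21385e-18 * (1.72 - 0.03) / 8e-04
J = 1.101e-14 kg/(m^2*s)


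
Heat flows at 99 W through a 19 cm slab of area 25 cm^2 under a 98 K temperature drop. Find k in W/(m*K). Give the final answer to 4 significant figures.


k = Q*L / (A*dT)
L = 0.19 m, A = 2.5e-03 m^2
k = 99 * 0.19 / (2.5e-03 * 98)
k = 76.78 W/(m*K)


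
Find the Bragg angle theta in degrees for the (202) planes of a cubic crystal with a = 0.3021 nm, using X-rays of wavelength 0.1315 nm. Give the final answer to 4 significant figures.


d = a / sqrt(h^2+k^2+l^2)
d = 0.3021 / sqrt(8) = 0.106808 nm
lambda = 2*d*sin(theta)  =>  sin(theta) = lambda / (2*d)
sin(theta) = 0.1315 / (2 * 0.106808) = 0.615588
theta = 37.99 deg


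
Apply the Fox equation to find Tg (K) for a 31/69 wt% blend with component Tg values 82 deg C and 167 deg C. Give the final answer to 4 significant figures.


1/Tg = w1/Tg1 + w2/Tg2 (in Kelvin)
Tg1 = 355.15 K, Tg2 = 440.15 K
1/Tg = 0.31/355.15 + 0.69/440.15
Tg = 409.7 K


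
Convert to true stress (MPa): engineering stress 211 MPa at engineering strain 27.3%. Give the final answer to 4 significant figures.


sigma_true = sigma_eng * (1 + epsilon_eng)
sigma_true = 211 * (1 + 0.273)
sigma_true = 268.6 MPa


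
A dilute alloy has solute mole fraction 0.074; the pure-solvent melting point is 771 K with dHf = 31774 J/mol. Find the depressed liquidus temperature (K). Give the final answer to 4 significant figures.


dT = R*Tm^2*x / dHf
dT = 8.314 * 771^2 * 0.074 / 31774
dT = 11.5101 K
T_new = 771 - 11.5101 = 759.5 K


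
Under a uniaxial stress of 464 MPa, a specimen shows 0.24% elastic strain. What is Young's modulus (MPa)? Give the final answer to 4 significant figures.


E = sigma / epsilon
epsilon = 0.24% = 2.4e-03
E = 464 / 2.4e-03
E = 193300 MPa


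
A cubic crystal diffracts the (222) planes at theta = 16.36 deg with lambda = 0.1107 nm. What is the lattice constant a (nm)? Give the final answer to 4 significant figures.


d = lambda / (2*sin(theta))
d = 0.1107 / (2*sin(16.36 deg))
d = 0.196505 nm
a = d * sqrt(h^2+k^2+l^2) = 0.196505 * sqrt(12)
a = 0.6807 nm


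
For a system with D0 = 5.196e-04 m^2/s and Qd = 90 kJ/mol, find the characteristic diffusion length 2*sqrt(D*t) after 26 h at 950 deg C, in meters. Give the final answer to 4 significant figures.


Step 1: D = D0 * exp(-Qd/(R*T))
T = 1223.15 K
D = 5.196e-04 * exp(-90e3 / (8.314 * 1223.15)) = 7.44867e-08 m^2/s
Step 2: L = 2*sqrt(D*t)
t = 26 h = 93600 s
L = 2*sqrt(7.44867e-08 * 93600) = 0.167 m


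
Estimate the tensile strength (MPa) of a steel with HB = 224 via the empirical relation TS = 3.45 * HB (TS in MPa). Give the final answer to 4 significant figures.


TS (MPa) = 3.45 * HB
TS = 3.45 * 224
TS = 772.8 MPa


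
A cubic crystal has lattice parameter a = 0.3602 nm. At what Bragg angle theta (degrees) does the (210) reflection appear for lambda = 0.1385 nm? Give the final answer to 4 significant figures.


d = a / sqrt(h^2+k^2+l^2)
d = 0.3602 / sqrt(5) = 0.161086 nm
lambda = 2*d*sin(theta)  =>  sin(theta) = lambda / (2*d)
sin(theta) = 0.1385 / (2 * 0.161086) = 0.429894
theta = 25.46 deg


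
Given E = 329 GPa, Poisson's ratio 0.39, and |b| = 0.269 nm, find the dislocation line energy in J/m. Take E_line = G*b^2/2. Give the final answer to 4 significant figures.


Step 1: G = E / (2*(1+nu))
G = 329 / (2*(1+0.39)) = 118.345 GPa = 1.18345e+11 Pa
Step 2: E_line = G*b^2/2
b = 0.269 nm = 2.69e-10 m
E_line = 0.5 * 1.18345e+11 * (2.69e-10)^2 = 4.282e-09 J/m


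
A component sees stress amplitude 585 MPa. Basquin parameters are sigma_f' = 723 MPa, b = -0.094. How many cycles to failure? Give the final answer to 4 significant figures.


sigma_a = sigma_f' * (2*Nf)^b
2*Nf = (sigma_a / sigma_f')^(1/b)
2*Nf = (585 / 723)^(1/-0.094)
2*Nf = 9.5178
Nf = 4.759 cycles


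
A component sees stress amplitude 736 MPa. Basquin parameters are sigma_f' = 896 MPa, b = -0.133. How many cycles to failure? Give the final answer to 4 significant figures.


sigma_a = sigma_f' * (2*Nf)^b
2*Nf = (sigma_a / sigma_f')^(1/b)
2*Nf = (736 / 896)^(1/-0.133)
2*Nf = 4.38866
Nf = 2.194 cycles


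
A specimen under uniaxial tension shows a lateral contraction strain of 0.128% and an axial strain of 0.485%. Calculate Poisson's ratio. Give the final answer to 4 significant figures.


nu = -epsilon_lat / epsilon_axial
Lateral strain is contraction (negative), so using magnitudes:
nu = 0.128 / 0.485
nu = 0.2639


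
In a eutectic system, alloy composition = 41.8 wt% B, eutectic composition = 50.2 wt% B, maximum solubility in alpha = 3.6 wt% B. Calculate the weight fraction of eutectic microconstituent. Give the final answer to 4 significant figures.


f_primary = (C_e - C0) / (C_e - C_alpha_max)
f_primary = (50.2 - 41.8) / (50.2 - 3.6)
f_primary = 0.180258
f_eutectic = 1 - 0.180258 = 0.8197


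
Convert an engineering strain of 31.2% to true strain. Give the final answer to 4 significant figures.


epsilon_true = ln(1 + epsilon_eng)
epsilon_true = ln(1 + 0.312)
epsilon_true = 0.2716


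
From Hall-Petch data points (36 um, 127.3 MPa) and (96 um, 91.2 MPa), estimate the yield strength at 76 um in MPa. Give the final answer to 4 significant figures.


sigma_y = sigma0 + k / sqrt(d)
1/sqrt(d1) = 1/sqrt(3.6e-05) = 166.667;  1/sqrt(d2) = 102.062
k = (sigma1 - sigma2) / (1/sqrt(d1) - 1/sqrt(d2)) = (127.3 - 91.2) / (166.667 - 102.062) = 0.558784 MPa*m^0.5
sigma0 = sigma1 - k/sqrt(d1) = 127.3 - 0.558784*166.667 = 34.1694 MPa
sigma_y(d3) = 34.1694 + 0.558784 / sqrt(7.6e-05) = 98.27 MPa


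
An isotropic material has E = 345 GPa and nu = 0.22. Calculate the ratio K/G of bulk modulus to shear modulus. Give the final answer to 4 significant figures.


G = E / (2*(1+nu))
G = 345 / (2*(1+0.22)) = 141.393 GPa
K = E / (3*(1-2*nu))
K = 345 / (3*(1-2*0.22)) = 205.357 GPa
K/G = 205.357 / 141.393 = 1.452


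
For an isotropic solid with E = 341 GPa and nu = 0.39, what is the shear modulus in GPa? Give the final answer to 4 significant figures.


G = E / (2*(1+nu))
G = 341 / (2*(1+0.39))
G = 122.7 GPa


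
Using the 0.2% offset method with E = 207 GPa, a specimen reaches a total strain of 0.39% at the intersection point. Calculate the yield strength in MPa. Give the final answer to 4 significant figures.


Offset strain = 0.002
Elastic strain at yield = total_strain - offset = 3.9e-03 - 0.002 = 1.9e-03
sigma_y = E * elastic_strain = 207000 * 1.9e-03
sigma_y = 393.3 MPa


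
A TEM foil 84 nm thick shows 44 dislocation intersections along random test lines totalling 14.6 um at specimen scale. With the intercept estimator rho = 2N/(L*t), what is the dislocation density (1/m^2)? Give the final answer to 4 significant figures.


rho = 2N / (L * t)
L = 14.6 um = 1.46e-05 m, t = 84 nm = 8.4e-08 m
rho = 2 * 44 / (1.46e-05 * 8.4e-08)
rho = 7.175e+13 1/m^2


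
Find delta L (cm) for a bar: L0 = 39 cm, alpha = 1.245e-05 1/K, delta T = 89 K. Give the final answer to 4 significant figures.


dL = L0 * alpha * dT
dL = 39 * 1.245e-05 * 89
dL = 0.04321 cm


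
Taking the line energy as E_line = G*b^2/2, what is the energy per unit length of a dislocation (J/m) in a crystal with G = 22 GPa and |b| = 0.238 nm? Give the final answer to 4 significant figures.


E = G*b^2/2
b = 0.238 nm = 2.38e-10 m
G = 22 GPa = 2.2e+10 Pa
E = 0.5 * 2.2e+10 * (2.38e-10)^2
E = 6.231e-10 J/m


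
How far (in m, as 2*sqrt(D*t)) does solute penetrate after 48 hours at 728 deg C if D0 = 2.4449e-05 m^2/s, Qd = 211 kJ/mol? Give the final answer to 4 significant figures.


Step 1: D = D0 * exp(-Qd/(R*T))
T = 1001.15 K
D = 2.4449e-05 * exp(-211e3 / (8.314 * 1001.15)) = 2.3934e-16 m^2/s
Step 2: L = 2*sqrt(D*t)
t = 48 h = 172800 s
L = 2*sqrt(2.3934e-16 * 172800) = 1.286e-05 m


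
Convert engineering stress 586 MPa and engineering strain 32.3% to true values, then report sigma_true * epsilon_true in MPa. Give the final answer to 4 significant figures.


sigma_true = sigma_eng * (1 + epsilon_eng)
sigma_true = 586 * (1 + 0.323) = 775.278 MPa
epsilon_true = ln(1 + epsilon_eng)
epsilon_true = ln(1 + 0.323) = 0.279902
sigma_true * epsilon_true = 775.278 * 0.279902 = 217 MPa


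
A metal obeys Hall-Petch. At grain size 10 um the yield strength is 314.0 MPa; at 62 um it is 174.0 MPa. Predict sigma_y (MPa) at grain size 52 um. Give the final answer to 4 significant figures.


sigma_y = sigma0 + k / sqrt(d)
1/sqrt(d1) = 1/sqrt(1e-05) = 316.228;  1/sqrt(d2) = 127
k = (sigma1 - sigma2) / (1/sqrt(d1) - 1/sqrt(d2)) = (314.0 - 174.0) / (316.228 - 127) = 0.73985 MPa*m^0.5
sigma0 = sigma1 - k/sqrt(d1) = 314.0 - 0.73985*316.228 = 80.039 MPa
sigma_y(d3) = 80.039 + 0.73985 / sqrt(5.2e-05) = 182.6 MPa


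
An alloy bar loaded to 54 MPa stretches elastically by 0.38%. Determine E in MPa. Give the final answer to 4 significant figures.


E = sigma / epsilon
epsilon = 0.38% = 3.8e-03
E = 54 / 3.8e-03
E = 14210 MPa


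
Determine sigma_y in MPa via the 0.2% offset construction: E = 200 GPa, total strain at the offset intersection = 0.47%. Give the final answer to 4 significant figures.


Offset strain = 0.002
Elastic strain at yield = total_strain - offset = 4.7e-03 - 0.002 = 2.7e-03
sigma_y = E * elastic_strain = 200000 * 2.7e-03
sigma_y = 540 MPa


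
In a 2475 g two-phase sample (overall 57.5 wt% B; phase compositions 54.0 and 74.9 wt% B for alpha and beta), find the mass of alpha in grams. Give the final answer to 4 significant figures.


f_alpha = (C_beta - C0) / (C_beta - C_alpha)
f_alpha = (74.9 - 57.5) / (74.9 - 54.0) = 0.832536
m_alpha = f_alpha * m_total = 0.832536 * 2475 = 2061 g


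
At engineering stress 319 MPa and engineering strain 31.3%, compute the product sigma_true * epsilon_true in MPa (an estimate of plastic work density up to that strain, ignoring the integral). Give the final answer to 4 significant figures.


sigma_true = sigma_eng * (1 + epsilon_eng)
sigma_true = 319 * (1 + 0.313) = 418.847 MPa
epsilon_true = ln(1 + epsilon_eng)
epsilon_true = ln(1 + 0.313) = 0.272315
sigma_true * epsilon_true = 418.847 * 0.272315 = 114.1 MPa


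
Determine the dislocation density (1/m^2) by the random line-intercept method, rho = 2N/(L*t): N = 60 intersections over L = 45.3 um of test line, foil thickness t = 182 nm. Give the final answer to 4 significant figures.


rho = 2N / (L * t)
L = 45.3 um = 4.53e-05 m, t = 182 nm = 1.82e-07 m
rho = 2 * 60 / (4.53e-05 * 1.82e-07)
rho = 1.455e+13 1/m^2


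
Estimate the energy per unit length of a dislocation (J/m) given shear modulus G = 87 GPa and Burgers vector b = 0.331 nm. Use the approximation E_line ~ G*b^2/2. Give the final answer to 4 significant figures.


E = G*b^2/2
b = 0.331 nm = 3.31e-10 m
G = 87 GPa = 8.7e+10 Pa
E = 0.5 * 8.7e+10 * (3.31e-10)^2
E = 4.766e-09 J/m


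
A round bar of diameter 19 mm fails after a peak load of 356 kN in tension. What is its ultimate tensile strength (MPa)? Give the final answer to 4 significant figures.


A0 = pi*(d/2)^2 = pi*(19/2)^2 = 283.529 mm^2
UTS = F_max / A0 = 356*1000 / 283.529
UTS = 1256 MPa


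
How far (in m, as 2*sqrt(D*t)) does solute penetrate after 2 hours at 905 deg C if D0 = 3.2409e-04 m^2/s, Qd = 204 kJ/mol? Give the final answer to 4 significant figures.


Step 1: D = D0 * exp(-Qd/(R*T))
T = 1178.15 K
D = 3.2409e-04 * exp(-204e3 / (8.314 * 1178.15)) = 2.92256e-13 m^2/s
Step 2: L = 2*sqrt(D*t)
t = 2 h = 7200 s
L = 2*sqrt(2.92256e-13 * 7200) = 9.174e-05 m


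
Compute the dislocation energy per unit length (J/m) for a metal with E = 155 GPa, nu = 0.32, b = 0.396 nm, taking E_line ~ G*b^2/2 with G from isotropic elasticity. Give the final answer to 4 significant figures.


Step 1: G = E / (2*(1+nu))
G = 155 / (2*(1+0.32)) = 58.7121 GPa = 5.87121e+10 Pa
Step 2: E_line = G*b^2/2
b = 0.396 nm = 3.96e-10 m
E_line = 0.5 * 5.87121e+10 * (3.96e-10)^2 = 4.604e-09 J/m


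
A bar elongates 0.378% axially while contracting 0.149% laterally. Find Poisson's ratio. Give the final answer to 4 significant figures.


nu = -epsilon_lat / epsilon_axial
Lateral strain is contraction (negative), so using magnitudes:
nu = 0.149 / 0.378
nu = 0.3942


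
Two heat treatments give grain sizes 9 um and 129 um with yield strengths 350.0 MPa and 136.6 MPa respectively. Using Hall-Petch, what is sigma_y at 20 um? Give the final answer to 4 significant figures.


sigma_y = sigma0 + k / sqrt(d)
1/sqrt(d1) = 1/sqrt(9e-06) = 333.333;  1/sqrt(d2) = 88.0451
k = (sigma1 - sigma2) / (1/sqrt(d1) - 1/sqrt(d2)) = (350.0 - 136.6) / (333.333 - 88.0451) = 0.869997 MPa*m^0.5
sigma0 = sigma1 - k/sqrt(d1) = 350.0 - 0.869997*333.333 = 60.001 MPa
sigma_y(d3) = 60.001 + 0.869997 / sqrt(2e-05) = 254.5 MPa


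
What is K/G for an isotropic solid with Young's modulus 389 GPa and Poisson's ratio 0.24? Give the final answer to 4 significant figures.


G = E / (2*(1+nu))
G = 389 / (2*(1+0.24)) = 156.855 GPa
K = E / (3*(1-2*nu))
K = 389 / (3*(1-2*0.24)) = 249.359 GPa
K/G = 249.359 / 156.855 = 1.59


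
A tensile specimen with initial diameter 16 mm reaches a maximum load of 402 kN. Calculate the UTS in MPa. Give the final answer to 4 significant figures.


A0 = pi*(d/2)^2 = pi*(16/2)^2 = 201.062 mm^2
UTS = F_max / A0 = 402*1000 / 201.062
UTS = 1999 MPa


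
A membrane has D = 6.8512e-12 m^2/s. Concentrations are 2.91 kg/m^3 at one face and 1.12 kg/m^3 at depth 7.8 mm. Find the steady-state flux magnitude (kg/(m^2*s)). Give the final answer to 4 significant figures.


J = -D * (dC/dx) = D * (C1 - C2) / dx
J = 6.8512e-12 * (2.91 - 1.12) / 7.8e-03
J = 1.572e-09 kg/(m^2*s)


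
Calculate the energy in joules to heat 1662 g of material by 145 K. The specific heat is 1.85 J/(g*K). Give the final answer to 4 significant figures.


Q = m * cp * dT
Q = 1662 * 1.85 * 145
Q = 445800 J


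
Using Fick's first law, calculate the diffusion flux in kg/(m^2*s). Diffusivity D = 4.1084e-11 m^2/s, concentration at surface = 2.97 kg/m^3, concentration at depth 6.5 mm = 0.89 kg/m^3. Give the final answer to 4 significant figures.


J = -D * (dC/dx) = D * (C1 - C2) / dx
J = 4.1084e-11 * (2.97 - 0.89) / 6.5e-03
J = 1.315e-08 kg/(m^2*s)


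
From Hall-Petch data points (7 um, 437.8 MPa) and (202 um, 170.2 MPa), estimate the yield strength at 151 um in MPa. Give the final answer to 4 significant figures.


sigma_y = sigma0 + k / sqrt(d)
1/sqrt(d1) = 1/sqrt(7e-06) = 377.964;  1/sqrt(d2) = 70.3598
k = (sigma1 - sigma2) / (1/sqrt(d1) - 1/sqrt(d2)) = (437.8 - 170.2) / (377.964 - 70.3598) = 0.869948 MPa*m^0.5
sigma0 = sigma1 - k/sqrt(d1) = 437.8 - 0.869948*377.964 = 108.991 MPa
sigma_y(d3) = 108.991 + 0.869948 / sqrt(1.51e-04) = 179.8 MPa


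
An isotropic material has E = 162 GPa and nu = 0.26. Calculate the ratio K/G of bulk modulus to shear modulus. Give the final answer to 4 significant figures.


G = E / (2*(1+nu))
G = 162 / (2*(1+0.26)) = 64.2857 GPa
K = E / (3*(1-2*nu))
K = 162 / (3*(1-2*0.26)) = 112.5 GPa
K/G = 112.5 / 64.2857 = 1.75


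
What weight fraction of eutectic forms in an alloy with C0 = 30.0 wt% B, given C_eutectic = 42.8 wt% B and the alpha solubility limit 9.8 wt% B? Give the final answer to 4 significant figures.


f_primary = (C_e - C0) / (C_e - C_alpha_max)
f_primary = (42.8 - 30.0) / (42.8 - 9.8)
f_primary = 0.387879
f_eutectic = 1 - 0.387879 = 0.6121


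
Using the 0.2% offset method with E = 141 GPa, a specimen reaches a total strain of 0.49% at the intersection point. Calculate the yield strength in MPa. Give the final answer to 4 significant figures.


Offset strain = 0.002
Elastic strain at yield = total_strain - offset = 4.9e-03 - 0.002 = 2.9e-03
sigma_y = E * elastic_strain = 141000 * 2.9e-03
sigma_y = 408.9 MPa


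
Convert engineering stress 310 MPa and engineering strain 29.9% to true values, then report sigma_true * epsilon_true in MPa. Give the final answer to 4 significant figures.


sigma_true = sigma_eng * (1 + epsilon_eng)
sigma_true = 310 * (1 + 0.299) = 402.69 MPa
epsilon_true = ln(1 + epsilon_eng)
epsilon_true = ln(1 + 0.299) = 0.261595
sigma_true * epsilon_true = 402.69 * 0.261595 = 105.3 MPa


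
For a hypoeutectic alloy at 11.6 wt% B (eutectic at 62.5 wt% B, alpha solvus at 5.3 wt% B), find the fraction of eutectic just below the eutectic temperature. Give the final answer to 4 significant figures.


f_primary = (C_e - C0) / (C_e - C_alpha_max)
f_primary = (62.5 - 11.6) / (62.5 - 5.3)
f_primary = 0.88986
f_eutectic = 1 - 0.88986 = 0.1101


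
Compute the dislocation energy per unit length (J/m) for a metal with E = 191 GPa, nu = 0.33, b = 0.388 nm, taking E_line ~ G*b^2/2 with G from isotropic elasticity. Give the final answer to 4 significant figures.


Step 1: G = E / (2*(1+nu))
G = 191 / (2*(1+0.33)) = 71.8045 GPa = 7.18045e+10 Pa
Step 2: E_line = G*b^2/2
b = 0.388 nm = 3.88e-10 m
E_line = 0.5 * 7.18045e+10 * (3.88e-10)^2 = 5.405e-09 J/m


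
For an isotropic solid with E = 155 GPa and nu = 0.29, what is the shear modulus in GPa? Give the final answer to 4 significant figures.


G = E / (2*(1+nu))
G = 155 / (2*(1+0.29))
G = 60.08 GPa


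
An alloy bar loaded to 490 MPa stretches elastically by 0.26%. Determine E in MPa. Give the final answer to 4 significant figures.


E = sigma / epsilon
epsilon = 0.26% = 2.6e-03
E = 490 / 2.6e-03
E = 188500 MPa


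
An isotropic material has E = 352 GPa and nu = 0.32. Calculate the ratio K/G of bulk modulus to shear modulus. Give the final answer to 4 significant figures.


G = E / (2*(1+nu))
G = 352 / (2*(1+0.32)) = 133.333 GPa
K = E / (3*(1-2*nu))
K = 352 / (3*(1-2*0.32)) = 325.926 GPa
K/G = 325.926 / 133.333 = 2.444


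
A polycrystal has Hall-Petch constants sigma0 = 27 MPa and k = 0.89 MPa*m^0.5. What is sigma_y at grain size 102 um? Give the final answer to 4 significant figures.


sigma_y = sigma0 + k / sqrt(d)
d = 102 um = 1.02e-04 m
sigma_y = 27 + 0.89 / sqrt(1.02e-04)
sigma_y = 115.1 MPa


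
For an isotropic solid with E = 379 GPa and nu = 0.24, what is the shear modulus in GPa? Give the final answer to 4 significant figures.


G = E / (2*(1+nu))
G = 379 / (2*(1+0.24))
G = 152.8 GPa


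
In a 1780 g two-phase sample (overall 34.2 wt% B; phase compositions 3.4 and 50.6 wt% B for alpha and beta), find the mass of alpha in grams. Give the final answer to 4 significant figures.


f_alpha = (C_beta - C0) / (C_beta - C_alpha)
f_alpha = (50.6 - 34.2) / (50.6 - 3.4) = 0.347458
m_alpha = f_alpha * m_total = 0.347458 * 1780 = 618.5 g


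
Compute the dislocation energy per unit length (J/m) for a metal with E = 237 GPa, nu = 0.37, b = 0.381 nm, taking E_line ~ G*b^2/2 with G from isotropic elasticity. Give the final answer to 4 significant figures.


Step 1: G = E / (2*(1+nu))
G = 237 / (2*(1+0.37)) = 86.4964 GPa = 8.64964e+10 Pa
Step 2: E_line = G*b^2/2
b = 0.381 nm = 3.81e-10 m
E_line = 0.5 * 8.64964e+10 * (3.81e-10)^2 = 6.278e-09 J/m


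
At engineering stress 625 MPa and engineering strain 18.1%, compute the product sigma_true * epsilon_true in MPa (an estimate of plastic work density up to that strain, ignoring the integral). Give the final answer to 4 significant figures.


sigma_true = sigma_eng * (1 + epsilon_eng)
sigma_true = 625 * (1 + 0.181) = 738.125 MPa
epsilon_true = ln(1 + epsilon_eng)
epsilon_true = ln(1 + 0.181) = 0.166362
sigma_true * epsilon_true = 738.125 * 0.166362 = 122.8 MPa


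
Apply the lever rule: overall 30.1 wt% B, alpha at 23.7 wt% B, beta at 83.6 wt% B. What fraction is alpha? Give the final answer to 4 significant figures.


f_alpha = (C_beta - C0) / (C_beta - C_alpha)
f_alpha = (83.6 - 30.1) / (83.6 - 23.7)
f_alpha = 0.8932


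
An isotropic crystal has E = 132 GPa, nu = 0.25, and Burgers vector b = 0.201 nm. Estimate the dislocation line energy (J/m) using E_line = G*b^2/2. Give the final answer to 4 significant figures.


Step 1: G = E / (2*(1+nu))
G = 132 / (2*(1+0.25)) = 52.8 GPa = 5.28e+10 Pa
Step 2: E_line = G*b^2/2
b = 0.201 nm = 2.01e-10 m
E_line = 0.5 * 5.28e+10 * (2.01e-10)^2 = 1.067e-09 J/m


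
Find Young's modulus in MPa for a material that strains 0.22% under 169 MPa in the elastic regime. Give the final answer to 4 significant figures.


E = sigma / epsilon
epsilon = 0.22% = 2.2e-03
E = 169 / 2.2e-03
E = 76820 MPa


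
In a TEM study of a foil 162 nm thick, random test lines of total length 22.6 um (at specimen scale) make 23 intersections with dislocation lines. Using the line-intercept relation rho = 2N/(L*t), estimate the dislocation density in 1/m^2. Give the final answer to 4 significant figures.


rho = 2N / (L * t)
L = 22.6 um = 2.26e-05 m, t = 162 nm = 1.62e-07 m
rho = 2 * 23 / (2.26e-05 * 1.62e-07)
rho = 1.256e+13 1/m^2


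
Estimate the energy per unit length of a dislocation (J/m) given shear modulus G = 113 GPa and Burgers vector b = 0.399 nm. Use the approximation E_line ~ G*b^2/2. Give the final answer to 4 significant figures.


E = G*b^2/2
b = 0.399 nm = 3.99e-10 m
G = 113 GPa = 1.13e+11 Pa
E = 0.5 * 1.13e+11 * (3.99e-10)^2
E = 8.995e-09 J/m


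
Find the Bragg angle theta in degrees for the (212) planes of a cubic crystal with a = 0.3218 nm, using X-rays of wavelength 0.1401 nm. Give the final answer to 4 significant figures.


d = a / sqrt(h^2+k^2+l^2)
d = 0.3218 / sqrt(9) = 0.107267 nm
lambda = 2*d*sin(theta)  =>  sin(theta) = lambda / (2*d)
sin(theta) = 0.1401 / (2 * 0.107267) = 0.653045
theta = 40.77 deg


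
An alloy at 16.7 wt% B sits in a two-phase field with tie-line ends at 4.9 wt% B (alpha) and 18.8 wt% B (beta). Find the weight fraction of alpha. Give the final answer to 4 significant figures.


f_alpha = (C_beta - C0) / (C_beta - C_alpha)
f_alpha = (18.8 - 16.7) / (18.8 - 4.9)
f_alpha = 0.1511


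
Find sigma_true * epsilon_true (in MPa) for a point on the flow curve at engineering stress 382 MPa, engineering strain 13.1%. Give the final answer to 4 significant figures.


sigma_true = sigma_eng * (1 + epsilon_eng)
sigma_true = 382 * (1 + 0.131) = 432.042 MPa
epsilon_true = ln(1 + epsilon_eng)
epsilon_true = ln(1 + 0.131) = 0.123102
sigma_true * epsilon_true = 432.042 * 0.123102 = 53.19 MPa


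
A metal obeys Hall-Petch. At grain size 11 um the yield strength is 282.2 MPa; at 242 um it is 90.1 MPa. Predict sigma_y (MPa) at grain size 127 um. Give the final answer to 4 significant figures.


sigma_y = sigma0 + k / sqrt(d)
1/sqrt(d1) = 1/sqrt(1.1e-05) = 301.511;  1/sqrt(d2) = 64.2824
k = (sigma1 - sigma2) / (1/sqrt(d1) - 1/sqrt(d2)) = (282.2 - 90.1) / (301.511 - 64.2824) = 0.809766 MPa*m^0.5
sigma0 = sigma1 - k/sqrt(d1) = 282.2 - 0.809766*301.511 = 38.0462 MPa
sigma_y(d3) = 38.0462 + 0.809766 / sqrt(1.27e-04) = 109.9 MPa


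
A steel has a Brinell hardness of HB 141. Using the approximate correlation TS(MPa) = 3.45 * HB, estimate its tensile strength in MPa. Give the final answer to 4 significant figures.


TS (MPa) = 3.45 * HB
TS = 3.45 * 141
TS = 486.5 MPa


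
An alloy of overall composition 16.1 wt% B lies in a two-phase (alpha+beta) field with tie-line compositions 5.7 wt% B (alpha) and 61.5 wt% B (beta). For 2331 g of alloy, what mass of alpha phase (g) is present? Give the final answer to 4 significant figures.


f_alpha = (C_beta - C0) / (C_beta - C_alpha)
f_alpha = (61.5 - 16.1) / (61.5 - 5.7) = 0.81362
m_alpha = f_alpha * m_total = 0.81362 * 2331 = 1897 g


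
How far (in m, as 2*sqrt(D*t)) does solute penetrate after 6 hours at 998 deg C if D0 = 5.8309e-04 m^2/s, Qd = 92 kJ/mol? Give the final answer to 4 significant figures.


Step 1: D = D0 * exp(-Qd/(R*T))
T = 1271.15 K
D = 5.8309e-04 * exp(-92e3 / (8.314 * 1271.15)) = 9.66264e-08 m^2/s
Step 2: L = 2*sqrt(D*t)
t = 6 h = 21600 s
L = 2*sqrt(9.66264e-08 * 21600) = 0.09137 m


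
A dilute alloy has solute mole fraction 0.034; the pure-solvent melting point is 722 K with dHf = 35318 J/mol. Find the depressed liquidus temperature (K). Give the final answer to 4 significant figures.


dT = R*Tm^2*x / dHf
dT = 8.314 * 722^2 * 0.034 / 35318
dT = 4.17222 K
T_new = 722 - 4.17222 = 717.8 K


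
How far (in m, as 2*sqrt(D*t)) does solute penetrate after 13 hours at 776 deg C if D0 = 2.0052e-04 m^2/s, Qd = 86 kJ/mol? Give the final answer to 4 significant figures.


Step 1: D = D0 * exp(-Qd/(R*T))
T = 1049.15 K
D = 2.0052e-04 * exp(-86e3 / (8.314 * 1049.15)) = 1.04778e-08 m^2/s
Step 2: L = 2*sqrt(D*t)
t = 13 h = 46800 s
L = 2*sqrt(1.04778e-08 * 46800) = 0.04429 m


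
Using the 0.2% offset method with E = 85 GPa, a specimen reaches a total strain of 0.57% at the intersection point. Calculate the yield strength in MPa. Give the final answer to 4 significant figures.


Offset strain = 0.002
Elastic strain at yield = total_strain - offset = 5.7e-03 - 0.002 = 3.7e-03
sigma_y = E * elastic_strain = 85000 * 3.7e-03
sigma_y = 314.5 MPa


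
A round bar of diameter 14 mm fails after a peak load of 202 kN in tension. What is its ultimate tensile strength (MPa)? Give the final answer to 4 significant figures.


A0 = pi*(d/2)^2 = pi*(14/2)^2 = 153.938 mm^2
UTS = F_max / A0 = 202*1000 / 153.938
UTS = 1312 MPa


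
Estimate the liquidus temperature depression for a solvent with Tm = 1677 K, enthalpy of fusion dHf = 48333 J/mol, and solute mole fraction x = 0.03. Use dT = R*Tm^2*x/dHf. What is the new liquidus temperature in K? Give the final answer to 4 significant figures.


dT = R*Tm^2*x / dHf
dT = 8.314 * 1677^2 * 0.03 / 48333
dT = 14.5129 K
T_new = 1677 - 14.5129 = 1662 K


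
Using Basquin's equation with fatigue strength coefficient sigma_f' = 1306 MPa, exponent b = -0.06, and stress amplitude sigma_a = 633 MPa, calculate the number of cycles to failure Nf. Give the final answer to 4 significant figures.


sigma_a = sigma_f' * (2*Nf)^b
2*Nf = (sigma_a / sigma_f')^(1/b)
2*Nf = (633 / 1306)^(1/-0.06)
2*Nf = 174713
Nf = 87360 cycles


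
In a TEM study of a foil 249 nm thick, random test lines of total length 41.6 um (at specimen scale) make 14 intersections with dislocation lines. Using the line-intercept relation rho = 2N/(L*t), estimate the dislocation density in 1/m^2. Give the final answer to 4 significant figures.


rho = 2N / (L * t)
L = 41.6 um = 4.16e-05 m, t = 249 nm = 2.49e-07 m
rho = 2 * 14 / (4.16e-05 * 2.49e-07)
rho = 2.703e+12 1/m^2


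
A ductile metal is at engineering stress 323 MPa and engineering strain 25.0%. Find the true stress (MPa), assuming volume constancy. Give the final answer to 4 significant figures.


sigma_true = sigma_eng * (1 + epsilon_eng)
sigma_true = 323 * (1 + 0.25)
sigma_true = 403.8 MPa


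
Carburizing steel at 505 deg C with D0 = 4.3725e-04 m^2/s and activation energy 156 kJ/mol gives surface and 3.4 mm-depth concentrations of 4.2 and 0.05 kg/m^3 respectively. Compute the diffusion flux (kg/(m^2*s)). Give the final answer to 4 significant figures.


Step 1: D = D0 * exp(-Qd/(R*T))
T = 505 + 273.15 = 778.15 K
D = 4.3725e-04 * exp(-156e3 / (8.314 * 778.15)) = 1.4743e-14 m^2/s
Step 2: J = D * (C1 - C2) / dx
J = 1.4743e-14 * (4.2 - 0.05) / 3.4e-03
J = 1.8e-11 kg/(m^2*s)


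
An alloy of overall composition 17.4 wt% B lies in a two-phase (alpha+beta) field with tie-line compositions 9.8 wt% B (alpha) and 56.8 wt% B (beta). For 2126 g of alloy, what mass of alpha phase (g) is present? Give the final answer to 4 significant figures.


f_alpha = (C_beta - C0) / (C_beta - C_alpha)
f_alpha = (56.8 - 17.4) / (56.8 - 9.8) = 0.838298
m_alpha = f_alpha * m_total = 0.838298 * 2126 = 1782 g


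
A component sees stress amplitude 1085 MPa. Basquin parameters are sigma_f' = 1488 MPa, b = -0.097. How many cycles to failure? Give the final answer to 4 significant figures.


sigma_a = sigma_f' * (2*Nf)^b
2*Nf = (sigma_a / sigma_f')^(1/b)
2*Nf = (1085 / 1488)^(1/-0.097)
2*Nf = 25.9512
Nf = 12.98 cycles


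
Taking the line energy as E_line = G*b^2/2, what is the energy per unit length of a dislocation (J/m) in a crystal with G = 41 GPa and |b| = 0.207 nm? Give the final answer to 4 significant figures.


E = G*b^2/2
b = 0.207 nm = 2.07e-10 m
G = 41 GPa = 4.1e+10 Pa
E = 0.5 * 4.1e+10 * (2.07e-10)^2
E = 8.784e-10 J/m


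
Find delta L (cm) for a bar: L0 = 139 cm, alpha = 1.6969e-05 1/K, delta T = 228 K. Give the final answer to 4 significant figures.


dL = L0 * alpha * dT
dL = 139 * 1.6969e-05 * 228
dL = 0.5378 cm


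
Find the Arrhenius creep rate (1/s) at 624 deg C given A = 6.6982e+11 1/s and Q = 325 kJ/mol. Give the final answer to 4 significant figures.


rate = A * exp(-Q / (R*T))
T = 624 + 273.15 = 897.15 K
rate = 6.6982e+11 * exp(-325e3 / (8.314 * 897.15))
rate = 7.995e-08 1/s


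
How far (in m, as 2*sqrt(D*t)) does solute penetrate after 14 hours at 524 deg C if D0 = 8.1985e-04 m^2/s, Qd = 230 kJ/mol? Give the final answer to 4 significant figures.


Step 1: D = D0 * exp(-Qd/(R*T))
T = 797.15 K
D = 8.1985e-04 * exp(-230e3 / (8.314 * 797.15)) = 6.95088e-19 m^2/s
Step 2: L = 2*sqrt(D*t)
t = 14 h = 50400 s
L = 2*sqrt(6.95088e-19 * 50400) = 3.743e-07 m


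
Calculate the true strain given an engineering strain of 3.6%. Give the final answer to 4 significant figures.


epsilon_true = ln(1 + epsilon_eng)
epsilon_true = ln(1 + 0.036)
epsilon_true = 0.03537


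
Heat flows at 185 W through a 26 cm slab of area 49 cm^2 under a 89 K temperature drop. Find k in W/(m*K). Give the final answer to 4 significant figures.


k = Q*L / (A*dT)
L = 0.26 m, A = 4.9e-03 m^2
k = 185 * 0.26 / (4.9e-03 * 89)
k = 110.3 W/(m*K)


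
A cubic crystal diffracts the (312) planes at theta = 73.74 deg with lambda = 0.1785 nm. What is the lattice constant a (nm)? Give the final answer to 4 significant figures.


d = lambda / (2*sin(theta))
d = 0.1785 / (2*sin(73.74 deg))
d = 0.0929687 nm
a = d * sqrt(h^2+k^2+l^2) = 0.0929687 * sqrt(14)
a = 0.3479 nm
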